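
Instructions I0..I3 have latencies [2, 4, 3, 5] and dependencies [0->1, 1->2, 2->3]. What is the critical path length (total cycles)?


Compute longest path through dependency graph: dist(Ik) = max over predecessors of dist + latency(Ik).
dist(I0) = latency 2 = 2
dist(I1) = dist(I0) + 4 = 2 + 4 = 6
dist(I2) = dist(I1) + 3 = 6 + 3 = 9
dist(I3) = dist(I2) + 5 = 9 + 5 = 14
Critical path = max dist = 14

14


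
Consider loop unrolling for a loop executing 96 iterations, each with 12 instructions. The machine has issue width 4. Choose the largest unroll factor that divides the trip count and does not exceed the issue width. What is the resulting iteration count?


Largest divisor of 96 <= 4 is 4
New iterations = 96 / 4 = 24

24


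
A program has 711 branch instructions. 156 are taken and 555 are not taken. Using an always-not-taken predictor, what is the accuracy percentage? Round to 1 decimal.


Predictor: always-not-taken
Correct predictions = 555
Accuracy = 555 / 711 * 100 = 78.1%

78.1


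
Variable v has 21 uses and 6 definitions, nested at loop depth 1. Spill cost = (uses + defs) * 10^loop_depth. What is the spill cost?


uses + defs = 21 + 6 = 27
10^1 = 10
Spill cost = 27 * 10 = 270

270


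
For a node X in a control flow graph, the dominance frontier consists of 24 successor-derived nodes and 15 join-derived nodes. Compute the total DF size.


DF(X) = direct successor contributions + join point contributions
= 24 + 15 = 39

39


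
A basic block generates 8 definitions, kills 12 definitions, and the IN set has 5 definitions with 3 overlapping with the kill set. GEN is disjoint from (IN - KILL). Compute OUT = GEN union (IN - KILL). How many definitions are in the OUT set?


IN - KILL: 5 - 3 = 2 surviving definitions
OUT = GEN + surviving = 8 + 2 = 10

10


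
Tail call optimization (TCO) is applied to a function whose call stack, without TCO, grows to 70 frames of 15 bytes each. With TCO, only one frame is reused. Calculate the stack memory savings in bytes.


Without TCO: 70 * 15 = 1050 bytes
With TCO: reuse 1 frame = 15 bytes
Savings = 1050 - 15 = 1035

1035


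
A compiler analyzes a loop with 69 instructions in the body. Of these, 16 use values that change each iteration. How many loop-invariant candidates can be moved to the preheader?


Invariant candidates = total - loop-dependent
= 69 - 16 = 53

53


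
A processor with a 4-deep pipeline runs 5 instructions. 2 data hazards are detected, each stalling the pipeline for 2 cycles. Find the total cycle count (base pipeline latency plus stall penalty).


Base cycles = 4 + 5 - 1 = 8
Total stalls = 2 * 2 = 4
Total = 8 + 4 = 12

12


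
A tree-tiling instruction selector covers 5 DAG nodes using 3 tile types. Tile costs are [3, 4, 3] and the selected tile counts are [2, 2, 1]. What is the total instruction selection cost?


Total cost = sum(count_i * cost_i)
= 2*3 + 2*4 + 1*3
= 17

17


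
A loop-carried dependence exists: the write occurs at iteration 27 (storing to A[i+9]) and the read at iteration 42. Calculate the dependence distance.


Distance = read iteration - write iteration
= 42 - 27 = 15

15


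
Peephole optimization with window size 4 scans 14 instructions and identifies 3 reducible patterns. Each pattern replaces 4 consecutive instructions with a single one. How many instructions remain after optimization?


Each match removes 3 instructions.
Total removed = 3 * 3 = 9
Remaining = 14 - 9 = 5

5


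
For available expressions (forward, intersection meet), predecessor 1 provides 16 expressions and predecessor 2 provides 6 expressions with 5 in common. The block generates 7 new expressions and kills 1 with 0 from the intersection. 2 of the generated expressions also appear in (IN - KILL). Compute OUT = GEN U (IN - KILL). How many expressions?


IN = intersection of predecessors = 5
IN - KILL = 5 - 0 = 5
|OUT| = |GEN| + |IN - KILL| - |GEN ∩ (IN - KILL)| = 7 + 5 - 2 = 10

10


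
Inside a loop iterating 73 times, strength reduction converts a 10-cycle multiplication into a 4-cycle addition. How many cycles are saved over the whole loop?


Per-iteration saving = 10 - 4 = 6
Total saved = 73 * 6 = 438

438


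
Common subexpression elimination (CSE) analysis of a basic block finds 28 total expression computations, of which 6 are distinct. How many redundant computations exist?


CSE count = total expressions - unique expressions
= 28 - 6 = 22

22


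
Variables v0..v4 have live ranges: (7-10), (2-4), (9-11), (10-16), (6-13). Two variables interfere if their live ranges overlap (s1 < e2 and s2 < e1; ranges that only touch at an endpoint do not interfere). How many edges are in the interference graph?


Check all pairs for overlapping intervals.
Two intervals (s1,e1) and (s2,e2) overlap if s1 < e2 and s2 < e1.
v0 (7-10) vs v1..v4: overlaps v2, v4 -> 2
v1 (2-4) vs v2..v4: overlaps none -> 0
v2 (9-11) vs v3..v4: overlaps v3, v4 -> 2
v3 (10-16) vs v4: overlaps v4 -> 1
Total overlapping pairs = 2 + 0 + 2 + 1 = 5

5


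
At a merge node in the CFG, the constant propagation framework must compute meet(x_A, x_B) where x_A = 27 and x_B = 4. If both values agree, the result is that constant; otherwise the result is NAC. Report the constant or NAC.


Meet operation: if both paths give the same constant, result is that constant; if they differ, result is NAC (not-a-constant).
Path A: 27, Path B: 4 -> differ
Result: not-a-constant -> NAC

NAC


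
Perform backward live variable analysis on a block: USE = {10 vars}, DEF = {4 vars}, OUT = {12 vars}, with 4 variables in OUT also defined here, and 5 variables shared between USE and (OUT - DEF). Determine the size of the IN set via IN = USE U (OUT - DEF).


OUT - DEF: 12 - 4 = 8
|IN| = |USE| + |OUT - DEF| - |USE ∩ (OUT - DEF)| = 10 + 8 - 5 = 13

13


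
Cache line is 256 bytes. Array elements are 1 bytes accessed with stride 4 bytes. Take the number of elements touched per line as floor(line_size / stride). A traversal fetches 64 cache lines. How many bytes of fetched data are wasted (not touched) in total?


Elements per line = floor(256 / 4) = 64
Bytes used per line = 64 * 1 = 64
Wasted per line = 256 - 64 = 192
Total wasted = 192 * 64 = 12288

12288


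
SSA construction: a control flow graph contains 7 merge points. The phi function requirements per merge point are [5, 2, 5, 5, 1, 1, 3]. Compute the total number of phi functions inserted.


Total phi functions = sum of phi functions at each join node
= 5 + 2 + 5 + 5 + 1 + 1 + 3 = 22

22


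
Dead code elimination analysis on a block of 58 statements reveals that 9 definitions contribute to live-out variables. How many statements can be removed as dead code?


Dead code = total statements - live definitions
= 58 - 9 = 49

49


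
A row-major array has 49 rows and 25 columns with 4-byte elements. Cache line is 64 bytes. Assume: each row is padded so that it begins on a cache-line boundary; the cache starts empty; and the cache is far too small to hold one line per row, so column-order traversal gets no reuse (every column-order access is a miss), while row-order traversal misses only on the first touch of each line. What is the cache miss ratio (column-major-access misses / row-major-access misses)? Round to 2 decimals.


Each row occupies 25 * 4 = 100 bytes and starts on a line boundary, so it spans ceil(100 / 64) = 2 cache lines.
Row-major traversal misses (one per line touched): 49 * ceil(25 * 4 / 64) = 98
Column-major traversal misses (no reuse, every access misses): 49 * 25 = 1225
Ratio = 1225 / 98 = 12.5

12.5


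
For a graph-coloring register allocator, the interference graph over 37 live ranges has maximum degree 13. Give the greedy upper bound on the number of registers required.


Greedy coloring never needs more than (max_degree + 1) colors: when coloring a vertex, at most max_degree neighbors are already colored.
Upper bound = 13 + 1 = 14

14


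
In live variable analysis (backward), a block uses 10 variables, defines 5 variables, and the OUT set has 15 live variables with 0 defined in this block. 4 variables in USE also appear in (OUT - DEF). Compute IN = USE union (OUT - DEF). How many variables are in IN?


OUT - DEF: 15 - 0 = 15
|IN| = |USE| + |OUT - DEF| - |USE ∩ (OUT - DEF)| = 10 + 15 - 4 = 21

21


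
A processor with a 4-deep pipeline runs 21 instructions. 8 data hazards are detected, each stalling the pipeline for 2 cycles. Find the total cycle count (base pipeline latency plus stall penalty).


Base cycles = 4 + 21 - 1 = 24
Total stalls = 8 * 2 = 16
Total = 24 + 16 = 40

40


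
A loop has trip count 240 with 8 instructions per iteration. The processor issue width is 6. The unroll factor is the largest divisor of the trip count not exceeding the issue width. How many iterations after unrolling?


Largest divisor of 240 <= 6 is 6
New iterations = 240 / 6 = 40

40


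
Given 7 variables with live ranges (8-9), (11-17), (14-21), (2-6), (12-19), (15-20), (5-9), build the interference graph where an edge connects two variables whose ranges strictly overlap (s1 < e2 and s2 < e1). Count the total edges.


Check all pairs for overlapping intervals.
Two intervals (s1,e1) and (s2,e2) overlap if s1 < e2 and s2 < e1.
v0 (8-9) vs v1..v6: overlaps v6 -> 1
v1 (11-17) vs v2..v6: overlaps v2, v4, v5 -> 3
v2 (14-21) vs v3..v6: overlaps v4, v5 -> 2
v3 (2-6) vs v4..v6: overlaps v6 -> 1
v4 (12-19) vs v5..v6: overlaps v5 -> 1
v5 (15-20) vs v6: overlaps none -> 0
Total overlapping pairs = 1 + 3 + 2 + 1 + 1 + 0 = 8

8


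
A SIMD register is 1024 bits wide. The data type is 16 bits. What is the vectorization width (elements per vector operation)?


Width = SIMD bits / data type bits
= 1024 / 16 = 64

64


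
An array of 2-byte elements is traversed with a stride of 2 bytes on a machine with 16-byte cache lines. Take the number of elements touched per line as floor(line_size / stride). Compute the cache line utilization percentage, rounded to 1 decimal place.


Elements per cache line = floor(16 / 2) = 8
Bytes used = 8 * 2 = 16
Utilization = 16 / 16 * 100 = 100.0%

100.0


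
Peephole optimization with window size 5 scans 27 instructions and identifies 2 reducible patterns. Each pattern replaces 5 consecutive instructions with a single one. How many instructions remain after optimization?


Each match removes 4 instructions.
Total removed = 2 * 4 = 8
Remaining = 27 - 8 = 19

19


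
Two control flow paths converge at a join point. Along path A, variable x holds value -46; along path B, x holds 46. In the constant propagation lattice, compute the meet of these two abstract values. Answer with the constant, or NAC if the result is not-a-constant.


Meet operation: if both paths give the same constant, result is that constant; if they differ, result is NAC (not-a-constant).
Path A: -46, Path B: 46 -> differ
Result: not-a-constant -> NAC

NAC


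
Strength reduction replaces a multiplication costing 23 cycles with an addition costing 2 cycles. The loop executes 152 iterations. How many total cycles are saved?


Per-iteration saving = 23 - 2 = 21
Total saved = 152 * 21 = 3192

3192


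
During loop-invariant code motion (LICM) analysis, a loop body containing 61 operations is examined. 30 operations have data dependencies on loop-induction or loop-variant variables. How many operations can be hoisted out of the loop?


Invariant candidates = total - loop-dependent
= 61 - 30 = 31

31


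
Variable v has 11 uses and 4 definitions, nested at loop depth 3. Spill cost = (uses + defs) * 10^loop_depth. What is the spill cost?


uses + defs = 11 + 4 = 15
10^3 = 1000
Spill cost = 15 * 1000 = 15000

15000


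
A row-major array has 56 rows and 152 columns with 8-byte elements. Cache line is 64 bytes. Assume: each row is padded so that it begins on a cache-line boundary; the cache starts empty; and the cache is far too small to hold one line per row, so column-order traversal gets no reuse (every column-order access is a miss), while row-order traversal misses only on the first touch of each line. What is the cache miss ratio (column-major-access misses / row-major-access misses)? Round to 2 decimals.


Each row occupies 152 * 8 = 1216 bytes and starts on a line boundary, so it spans ceil(1216 / 64) = 19 cache lines.
Row-major traversal misses (one per line touched): 56 * ceil(152 * 8 / 64) = 1064
Column-major traversal misses (no reuse, every access misses): 56 * 152 = 8512
Ratio = 8512 / 1064 = 8.0

8.0


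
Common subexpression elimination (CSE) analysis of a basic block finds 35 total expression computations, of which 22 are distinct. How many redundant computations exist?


CSE count = total expressions - unique expressions
= 35 - 22 = 13

13


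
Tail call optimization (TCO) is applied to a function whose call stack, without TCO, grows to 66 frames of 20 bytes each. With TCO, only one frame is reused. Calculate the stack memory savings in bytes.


Without TCO: 66 * 20 = 1320 bytes
With TCO: reuse 1 frame = 20 bytes
Savings = 1320 - 20 = 1300

1300


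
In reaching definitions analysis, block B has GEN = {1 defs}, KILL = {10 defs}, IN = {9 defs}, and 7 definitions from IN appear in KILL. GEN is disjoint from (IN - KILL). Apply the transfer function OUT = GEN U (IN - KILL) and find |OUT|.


IN - KILL: 9 - 7 = 2 surviving definitions
OUT = GEN + surviving = 1 + 2 = 3

3


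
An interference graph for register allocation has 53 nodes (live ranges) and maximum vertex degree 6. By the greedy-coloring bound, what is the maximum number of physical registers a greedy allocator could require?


Greedy coloring never needs more than (max_degree + 1) colors: when coloring a vertex, at most max_degree neighbors are already colored.
Upper bound = 6 + 1 = 7

7


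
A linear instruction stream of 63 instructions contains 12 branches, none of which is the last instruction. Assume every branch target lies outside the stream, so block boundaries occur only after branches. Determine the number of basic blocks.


With no in-sequence branch targets, the leaders are the first instruction plus the instruction after each branch.
Number of basic blocks = branches + 1
= 12 + 1 = 13

13


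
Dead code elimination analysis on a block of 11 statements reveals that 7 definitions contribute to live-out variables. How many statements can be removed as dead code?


Dead code = total statements - live definitions
= 11 - 7 = 4

4


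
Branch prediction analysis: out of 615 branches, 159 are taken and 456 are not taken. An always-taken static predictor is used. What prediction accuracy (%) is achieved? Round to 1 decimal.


Predictor: always-taken
Correct predictions = 159
Accuracy = 159 / 615 * 100 = 25.9%

25.9


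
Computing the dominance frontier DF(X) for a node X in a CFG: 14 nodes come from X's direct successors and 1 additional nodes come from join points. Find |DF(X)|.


DF(X) = direct successor contributions + join point contributions
= 14 + 1 = 15

15


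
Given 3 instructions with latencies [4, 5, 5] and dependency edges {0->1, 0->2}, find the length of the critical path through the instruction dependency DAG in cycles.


Compute longest path through dependency graph: dist(Ik) = max over predecessors of dist + latency(Ik).
dist(I0) = latency 4 = 4
dist(I1) = dist(I0) + 5 = 4 + 5 = 9
dist(I2) = dist(I0) + 5 = 4 + 5 = 9
Critical path = max dist = 9

9


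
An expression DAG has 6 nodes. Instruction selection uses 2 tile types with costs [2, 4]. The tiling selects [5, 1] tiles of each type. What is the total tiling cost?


Total cost = sum(count_i * cost_i)
= 5*2 + 1*4
= 14

14


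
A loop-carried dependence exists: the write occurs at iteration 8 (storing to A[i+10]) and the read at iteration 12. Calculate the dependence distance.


Distance = read iteration - write iteration
= 12 - 8 = 4

4


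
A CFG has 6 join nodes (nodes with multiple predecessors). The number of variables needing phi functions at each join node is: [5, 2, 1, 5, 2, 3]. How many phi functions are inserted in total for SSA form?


Total phi functions = sum of phi functions at each join node
= 5 + 2 + 1 + 5 + 2 + 3 = 18

18


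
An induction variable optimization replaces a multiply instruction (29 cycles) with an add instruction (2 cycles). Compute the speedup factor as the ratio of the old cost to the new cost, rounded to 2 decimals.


Ratio = mult_cost / add_cost = 29 / 2 = 14.5

14.5


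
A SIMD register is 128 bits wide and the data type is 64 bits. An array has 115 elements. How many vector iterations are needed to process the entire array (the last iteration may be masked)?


Width = 128 / 64 = 2 elements per vector op
Iterations = ceil(115 / 2) = 58

58


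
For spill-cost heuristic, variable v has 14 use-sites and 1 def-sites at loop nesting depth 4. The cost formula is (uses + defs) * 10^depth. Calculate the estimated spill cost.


uses + defs = 14 + 1 = 15
10^4 = 10000
Spill cost = 15 * 10000 = 150000

150000


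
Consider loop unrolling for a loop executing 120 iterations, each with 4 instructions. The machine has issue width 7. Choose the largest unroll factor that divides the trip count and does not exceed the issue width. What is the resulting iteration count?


Largest divisor of 120 <= 7 is 6
New iterations = 120 / 6 = 20

20


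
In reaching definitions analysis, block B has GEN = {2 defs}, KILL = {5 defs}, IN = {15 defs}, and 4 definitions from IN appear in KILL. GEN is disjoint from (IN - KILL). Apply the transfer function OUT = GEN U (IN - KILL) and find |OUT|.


IN - KILL: 15 - 4 = 11 surviving definitions
OUT = GEN + surviving = 2 + 11 = 13

13


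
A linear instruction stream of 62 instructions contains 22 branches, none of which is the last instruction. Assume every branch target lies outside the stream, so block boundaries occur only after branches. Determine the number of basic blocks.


With no in-sequence branch targets, the leaders are the first instruction plus the instruction after each branch.
Number of basic blocks = branches + 1
= 22 + 1 = 23

23


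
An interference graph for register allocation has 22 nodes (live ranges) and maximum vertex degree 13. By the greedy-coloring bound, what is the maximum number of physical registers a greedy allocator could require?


Greedy coloring never needs more than (max_degree + 1) colors: when coloring a vertex, at most max_degree neighbors are already colored.
Upper bound = 13 + 1 = 14

14


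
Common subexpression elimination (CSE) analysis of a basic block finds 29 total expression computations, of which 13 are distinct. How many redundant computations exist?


CSE count = total expressions - unique expressions
= 29 - 13 = 16

16


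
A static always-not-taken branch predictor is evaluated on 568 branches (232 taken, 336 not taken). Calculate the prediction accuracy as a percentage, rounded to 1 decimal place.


Predictor: always-not-taken
Correct predictions = 336
Accuracy = 336 / 568 * 100 = 59.2%

59.2


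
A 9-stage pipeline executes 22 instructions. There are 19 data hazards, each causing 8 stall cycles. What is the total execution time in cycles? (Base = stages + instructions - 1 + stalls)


Base cycles = 9 + 22 - 1 = 30
Total stalls = 19 * 8 = 152
Total = 30 + 152 = 182

182


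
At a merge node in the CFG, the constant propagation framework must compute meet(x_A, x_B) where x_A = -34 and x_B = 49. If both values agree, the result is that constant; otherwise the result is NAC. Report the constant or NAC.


Meet operation: if both paths give the same constant, result is that constant; if they differ, result is NAC (not-a-constant).
Path A: -34, Path B: 49 -> differ
Result: not-a-constant -> NAC

NAC


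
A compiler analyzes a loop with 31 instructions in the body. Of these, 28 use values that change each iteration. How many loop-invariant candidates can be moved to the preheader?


Invariant candidates = total - loop-dependent
= 31 - 28 = 3

3


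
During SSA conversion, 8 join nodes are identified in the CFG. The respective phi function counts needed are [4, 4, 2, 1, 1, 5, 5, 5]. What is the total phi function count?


Total phi functions = sum of phi functions at each join node
= 4 + 4 + 2 + 1 + 1 + 5 + 5 + 5 = 27

27


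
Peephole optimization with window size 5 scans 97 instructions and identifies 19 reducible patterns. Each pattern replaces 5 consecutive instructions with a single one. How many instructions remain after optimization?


Each match removes 4 instructions.
Total removed = 19 * 4 = 76
Remaining = 97 - 76 = 21

21


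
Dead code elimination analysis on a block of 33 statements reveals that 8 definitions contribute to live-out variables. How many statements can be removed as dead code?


Dead code = total statements - live definitions
= 33 - 8 = 25

25


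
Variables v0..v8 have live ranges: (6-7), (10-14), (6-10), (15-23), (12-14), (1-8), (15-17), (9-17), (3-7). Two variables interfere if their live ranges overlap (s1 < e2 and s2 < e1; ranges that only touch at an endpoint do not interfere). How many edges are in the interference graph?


Check all pairs for overlapping intervals.
Two intervals (s1,e1) and (s2,e2) overlap if s1 < e2 and s2 < e1.
v0 (6-7) vs v1..v8: overlaps v2, v5, v8 -> 3
v1 (10-14) vs v2..v8: overlaps v4, v7 -> 2
v2 (6-10) vs v3..v8: overlaps v5, v7, v8 -> 3
v3 (15-23) vs v4..v8: overlaps v6, v7 -> 2
v4 (12-14) vs v5..v8: overlaps v7 -> 1
v5 (1-8) vs v6..v8: overlaps v8 -> 1
v6 (15-17) vs v7..v8: overlaps v7 -> 1
v7 (9-17) vs v8: overlaps none -> 0
Total overlapping pairs = 3 + 2 + 3 + 2 + 1 + 1 + 1 + 0 = 13

13


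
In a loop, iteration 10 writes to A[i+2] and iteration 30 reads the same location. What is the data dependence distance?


Distance = read iteration - write iteration
= 30 - 10 = 20

20


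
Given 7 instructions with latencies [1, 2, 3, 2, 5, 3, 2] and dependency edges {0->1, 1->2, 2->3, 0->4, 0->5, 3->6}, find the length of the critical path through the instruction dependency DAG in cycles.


Compute longest path through dependency graph: dist(Ik) = max over predecessors of dist + latency(Ik).
dist(I0) = latency 1 = 1
dist(I1) = dist(I0) + 2 = 1 + 2 = 3
dist(I2) = dist(I1) + 3 = 3 + 3 = 6
dist(I3) = dist(I2) + 2 = 6 + 2 = 8
dist(I4) = dist(I0) + 5 = 1 + 5 = 6
dist(I5) = dist(I0) + 3 = 1 + 3 = 4
dist(I6) = dist(I3) + 2 = 8 + 2 = 10
Critical path = max dist = 10

10


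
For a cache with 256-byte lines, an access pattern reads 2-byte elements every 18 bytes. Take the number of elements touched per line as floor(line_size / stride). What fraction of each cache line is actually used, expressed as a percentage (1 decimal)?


Elements per cache line = floor(256 / 18) = 14
Bytes used = 14 * 2 = 28
Utilization = 28 / 256 * 100 = 10.9%

10.9


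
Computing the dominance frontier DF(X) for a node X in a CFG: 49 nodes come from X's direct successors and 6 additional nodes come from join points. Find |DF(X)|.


DF(X) = direct successor contributions + join point contributions
= 49 + 6 = 55

55


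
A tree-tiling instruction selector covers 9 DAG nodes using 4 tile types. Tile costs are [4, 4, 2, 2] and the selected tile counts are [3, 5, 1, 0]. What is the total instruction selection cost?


Total cost = sum(count_i * cost_i)
= 3*4 + 5*4 + 1*2 + 0*2
= 34

34


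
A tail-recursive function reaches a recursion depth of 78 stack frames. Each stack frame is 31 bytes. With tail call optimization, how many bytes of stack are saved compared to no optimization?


Without TCO: 78 * 31 = 2418 bytes
With TCO: reuse 1 frame = 31 bytes
Savings = 2418 - 31 = 2387

2387


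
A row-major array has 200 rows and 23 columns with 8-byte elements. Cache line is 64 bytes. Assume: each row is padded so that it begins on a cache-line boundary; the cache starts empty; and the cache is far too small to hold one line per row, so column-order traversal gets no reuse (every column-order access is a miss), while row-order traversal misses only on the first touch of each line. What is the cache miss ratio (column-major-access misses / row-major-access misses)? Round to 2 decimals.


Each row occupies 23 * 8 = 184 bytes and starts on a line boundary, so it spans ceil(184 / 64) = 3 cache lines.
Row-major traversal misses (one per line touched): 200 * ceil(23 * 8 / 64) = 600
Column-major traversal misses (no reuse, every access misses): 200 * 23 = 4600
Ratio = 4600 / 600 = 7.67

7.67


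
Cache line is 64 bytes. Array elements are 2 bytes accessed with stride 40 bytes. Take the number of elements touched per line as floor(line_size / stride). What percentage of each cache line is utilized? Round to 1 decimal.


Elements per cache line = floor(64 / 40) = 1
Bytes used = 1 * 2 = 2
Utilization = 2 / 64 * 100 = 3.1%

3.1


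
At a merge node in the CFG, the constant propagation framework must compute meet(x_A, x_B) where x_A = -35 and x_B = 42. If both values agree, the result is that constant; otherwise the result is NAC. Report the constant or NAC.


Meet operation: if both paths give the same constant, result is that constant; if they differ, result is NAC (not-a-constant).
Path A: -35, Path B: 42 -> differ
Result: not-a-constant -> NAC

NAC


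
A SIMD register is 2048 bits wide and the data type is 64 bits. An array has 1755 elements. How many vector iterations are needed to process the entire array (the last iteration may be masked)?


Width = 2048 / 64 = 32 elements per vector op
Iterations = ceil(1755 / 32) = 55

55


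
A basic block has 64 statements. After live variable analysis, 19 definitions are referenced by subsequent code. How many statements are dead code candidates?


Dead code = total statements - live definitions
= 64 - 19 = 45

45


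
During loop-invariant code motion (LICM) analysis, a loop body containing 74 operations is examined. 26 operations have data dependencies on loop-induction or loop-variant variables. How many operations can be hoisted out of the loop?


Invariant candidates = total - loop-dependent
= 74 - 26 = 48

48


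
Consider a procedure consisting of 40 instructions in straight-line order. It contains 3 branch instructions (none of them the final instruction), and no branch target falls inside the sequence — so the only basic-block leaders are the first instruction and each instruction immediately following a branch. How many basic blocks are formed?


With no in-sequence branch targets, the leaders are the first instruction plus the instruction after each branch.
Number of basic blocks = branches + 1
= 3 + 1 = 4

4


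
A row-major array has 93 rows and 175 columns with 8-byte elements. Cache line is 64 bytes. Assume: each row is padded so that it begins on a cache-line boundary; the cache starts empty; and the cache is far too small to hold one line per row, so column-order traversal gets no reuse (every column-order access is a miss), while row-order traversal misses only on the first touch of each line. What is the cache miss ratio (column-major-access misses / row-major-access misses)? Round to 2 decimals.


Each row occupies 175 * 8 = 1400 bytes and starts on a line boundary, so it spans ceil(1400 / 64) = 22 cache lines.
Row-major traversal misses (one per line touched): 93 * ceil(175 * 8 / 64) = 2046
Column-major traversal misses (no reuse, every access misses): 93 * 175 = 16275
Ratio = 16275 / 2046 = 7.95

7.95


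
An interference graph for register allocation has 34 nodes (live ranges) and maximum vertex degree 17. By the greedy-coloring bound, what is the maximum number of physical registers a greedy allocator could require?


Greedy coloring never needs more than (max_degree + 1) colors: when coloring a vertex, at most max_degree neighbors are already colored.
Upper bound = 17 + 1 = 18

18


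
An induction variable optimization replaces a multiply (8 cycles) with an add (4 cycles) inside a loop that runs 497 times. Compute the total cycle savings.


Per-iteration saving = 8 - 4 = 4
Total saved = 497 * 4 = 1988

1988


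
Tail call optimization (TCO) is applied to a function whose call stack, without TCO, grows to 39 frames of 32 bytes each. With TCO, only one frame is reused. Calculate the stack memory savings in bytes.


Without TCO: 39 * 32 = 1248 bytes
With TCO: reuse 1 frame = 32 bytes
Savings = 1248 - 32 = 1216

1216


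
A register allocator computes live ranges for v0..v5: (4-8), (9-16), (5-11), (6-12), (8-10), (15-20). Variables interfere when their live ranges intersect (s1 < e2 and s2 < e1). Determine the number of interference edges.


Check all pairs for overlapping intervals.
Two intervals (s1,e1) and (s2,e2) overlap if s1 < e2 and s2 < e1.
v0 (4-8) vs v1..v5: overlaps v2, v3 -> 2
v1 (9-16) vs v2..v5: overlaps v2, v3, v4, v5 -> 4
v2 (5-11) vs v3..v5: overlaps v3, v4 -> 2
v3 (6-12) vs v4..v5: overlaps v4 -> 1
v4 (8-10) vs v5: overlaps none -> 0
Total overlapping pairs = 2 + 4 + 2 + 1 + 0 = 9

9


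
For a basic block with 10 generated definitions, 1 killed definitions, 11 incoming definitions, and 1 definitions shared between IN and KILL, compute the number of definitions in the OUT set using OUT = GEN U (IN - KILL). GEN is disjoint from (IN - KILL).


IN - KILL: 11 - 1 = 10 surviving definitions
OUT = GEN + surviving = 10 + 10 = 20

20


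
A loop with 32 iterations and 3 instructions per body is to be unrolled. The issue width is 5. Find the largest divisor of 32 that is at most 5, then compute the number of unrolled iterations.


Largest divisor of 32 <= 5 is 4
New iterations = 32 / 4 = 8

8


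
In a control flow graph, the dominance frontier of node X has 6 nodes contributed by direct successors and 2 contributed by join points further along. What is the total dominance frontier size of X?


DF(X) = direct successor contributions + join point contributions
= 6 + 2 = 8

8


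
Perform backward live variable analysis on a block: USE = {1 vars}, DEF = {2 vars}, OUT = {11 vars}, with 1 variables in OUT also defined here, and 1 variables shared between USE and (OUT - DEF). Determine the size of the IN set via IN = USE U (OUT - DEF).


OUT - DEF: 11 - 1 = 10
|IN| = |USE| + |OUT - DEF| - |USE ∩ (OUT - DEF)| = 1 + 10 - 1 = 10

10


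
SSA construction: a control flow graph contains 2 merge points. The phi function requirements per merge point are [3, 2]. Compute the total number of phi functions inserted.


Total phi functions = sum of phi functions at each join node
= 3 + 2 = 5

5


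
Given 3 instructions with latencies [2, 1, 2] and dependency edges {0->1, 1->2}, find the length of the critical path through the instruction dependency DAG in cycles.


Compute longest path through dependency graph: dist(Ik) = max over predecessors of dist + latency(Ik).
dist(I0) = latency 2 = 2
dist(I1) = dist(I0) + 1 = 2 + 1 = 3
dist(I2) = dist(I1) + 2 = 3 + 2 = 5
Critical path = max dist = 5

5


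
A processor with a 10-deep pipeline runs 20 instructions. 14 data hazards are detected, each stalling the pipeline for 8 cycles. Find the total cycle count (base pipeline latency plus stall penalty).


Base cycles = 10 + 20 - 1 = 29
Total stalls = 14 * 8 = 112
Total = 29 + 112 = 141

141


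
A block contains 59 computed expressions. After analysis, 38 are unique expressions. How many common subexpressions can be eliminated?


CSE count = total expressions - unique expressions
= 59 - 38 = 21

21


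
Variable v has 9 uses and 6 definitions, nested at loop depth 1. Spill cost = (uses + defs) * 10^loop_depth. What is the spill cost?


uses + defs = 9 + 6 = 15
10^1 = 10
Spill cost = 15 * 10 = 150

150


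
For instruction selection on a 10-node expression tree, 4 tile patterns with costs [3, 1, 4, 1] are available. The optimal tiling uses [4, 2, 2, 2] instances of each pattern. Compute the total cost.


Total cost = sum(count_i * cost_i)
= 4*3 + 2*1 + 2*4 + 2*1
= 24

24


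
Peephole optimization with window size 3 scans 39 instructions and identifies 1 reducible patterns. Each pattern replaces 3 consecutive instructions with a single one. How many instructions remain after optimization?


Each match removes 2 instructions.
Total removed = 1 * 2 = 2
Remaining = 39 - 2 = 37

37


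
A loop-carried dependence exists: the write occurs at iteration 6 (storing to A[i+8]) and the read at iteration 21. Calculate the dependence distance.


Distance = read iteration - write iteration
= 21 - 6 = 15

15


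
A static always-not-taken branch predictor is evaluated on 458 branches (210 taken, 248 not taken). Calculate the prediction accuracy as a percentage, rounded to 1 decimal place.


Predictor: always-not-taken
Correct predictions = 248
Accuracy = 248 / 458 * 100 = 54.1%

54.1


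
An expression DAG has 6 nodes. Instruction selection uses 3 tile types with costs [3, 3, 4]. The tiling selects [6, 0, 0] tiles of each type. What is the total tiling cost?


Total cost = sum(count_i * cost_i)
= 6*3 + 0*3 + 0*4
= 18

18


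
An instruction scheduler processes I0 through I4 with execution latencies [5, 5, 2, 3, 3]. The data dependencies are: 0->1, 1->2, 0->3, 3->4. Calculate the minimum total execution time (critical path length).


Compute longest path through dependency graph: dist(Ik) = max over predecessors of dist + latency(Ik).
dist(I0) = latency 5 = 5
dist(I1) = dist(I0) + 5 = 5 + 5 = 10
dist(I2) = dist(I1) + 2 = 10 + 2 = 12
dist(I3) = dist(I0) + 3 = 5 + 3 = 8
dist(I4) = dist(I3) + 3 = 8 + 3 = 11
Critical path = max dist = 12

12


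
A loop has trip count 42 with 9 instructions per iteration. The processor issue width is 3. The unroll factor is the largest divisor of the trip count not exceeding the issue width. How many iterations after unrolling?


Largest divisor of 42 <= 3 is 3
New iterations = 42 / 3 = 14

14


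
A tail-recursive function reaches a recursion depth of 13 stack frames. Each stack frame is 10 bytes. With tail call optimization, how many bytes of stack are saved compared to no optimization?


Without TCO: 13 * 10 = 130 bytes
With TCO: reuse 1 frame = 10 bytes
Savings = 130 - 10 = 120

120


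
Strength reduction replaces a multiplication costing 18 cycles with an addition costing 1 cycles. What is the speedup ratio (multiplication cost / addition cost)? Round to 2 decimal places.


Ratio = mult_cost / add_cost = 18 / 1 = 18.0

18.0


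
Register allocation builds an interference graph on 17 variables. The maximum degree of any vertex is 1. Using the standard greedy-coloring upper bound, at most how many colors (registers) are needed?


Greedy coloring never needs more than (max_degree + 1) colors: when coloring a vertex, at most max_degree neighbors are already colored.
Upper bound = 1 + 1 = 2

2


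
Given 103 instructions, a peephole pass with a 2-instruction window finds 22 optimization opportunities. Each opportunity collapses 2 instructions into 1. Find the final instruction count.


Each match removes 1 instructions.
Total removed = 22 * 1 = 22
Remaining = 103 - 22 = 81

81


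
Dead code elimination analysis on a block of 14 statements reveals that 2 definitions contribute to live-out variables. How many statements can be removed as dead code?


Dead code = total statements - live definitions
= 14 - 2 = 12

12


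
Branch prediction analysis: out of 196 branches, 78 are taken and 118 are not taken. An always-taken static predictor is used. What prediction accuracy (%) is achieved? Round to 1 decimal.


Predictor: always-taken
Correct predictions = 78
Accuracy = 78 / 196 * 100 = 39.8%

39.8


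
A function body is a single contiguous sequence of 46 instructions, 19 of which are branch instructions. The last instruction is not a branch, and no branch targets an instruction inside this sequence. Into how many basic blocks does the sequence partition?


With no in-sequence branch targets, the leaders are the first instruction plus the instruction after each branch.
Number of basic blocks = branches + 1
= 19 + 1 = 20

20


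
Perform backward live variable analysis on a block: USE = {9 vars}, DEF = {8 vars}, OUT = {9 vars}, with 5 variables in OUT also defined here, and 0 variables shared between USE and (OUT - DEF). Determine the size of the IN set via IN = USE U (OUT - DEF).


OUT - DEF: 9 - 5 = 4
|IN| = |USE| + |OUT - DEF| - |USE ∩ (OUT - DEF)| = 9 + 4 - 0 = 13

13


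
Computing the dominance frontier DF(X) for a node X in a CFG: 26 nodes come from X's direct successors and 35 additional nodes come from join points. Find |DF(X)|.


DF(X) = direct successor contributions + join point contributions
= 26 + 35 = 61

61


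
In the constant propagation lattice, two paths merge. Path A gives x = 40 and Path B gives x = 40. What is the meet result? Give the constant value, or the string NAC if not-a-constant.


Meet operation: if both paths give the same constant, result is that constant; if they differ, result is NAC (not-a-constant).
Path A: 40, Path B: 40 -> equal
Result: constant -> 40

40


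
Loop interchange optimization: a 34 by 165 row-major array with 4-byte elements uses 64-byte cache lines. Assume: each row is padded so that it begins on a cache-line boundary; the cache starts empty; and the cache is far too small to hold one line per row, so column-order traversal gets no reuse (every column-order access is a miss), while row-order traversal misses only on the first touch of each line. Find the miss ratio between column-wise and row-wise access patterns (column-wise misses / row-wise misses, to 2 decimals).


Each row occupies 165 * 4 = 660 bytes and starts on a line boundary, so it spans ceil(660 / 64) = 11 cache lines.
Row-major traversal misses (one per line touched): 34 * ceil(165 * 4 / 64) = 374
Column-major traversal misses (no reuse, every access misses): 34 * 165 = 5610
Ratio = 5610 / 374 = 15.0

15.0


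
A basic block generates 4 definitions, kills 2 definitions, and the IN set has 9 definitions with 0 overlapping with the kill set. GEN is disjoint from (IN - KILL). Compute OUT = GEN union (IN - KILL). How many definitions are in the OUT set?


IN - KILL: 9 - 0 = 9 surviving definitions
OUT = GEN + surviving = 4 + 9 = 13

13


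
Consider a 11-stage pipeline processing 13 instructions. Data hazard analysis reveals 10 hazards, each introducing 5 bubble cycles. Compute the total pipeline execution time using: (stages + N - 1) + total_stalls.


Base cycles = 11 + 13 - 1 = 23
Total stalls = 10 * 5 = 50
Total = 23 + 50 = 73

73


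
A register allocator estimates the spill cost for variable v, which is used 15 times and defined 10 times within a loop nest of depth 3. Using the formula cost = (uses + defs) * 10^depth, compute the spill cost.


uses + defs = 15 + 10 = 25
10^3 = 1000
Spill cost = 25 * 1000 = 25000

25000


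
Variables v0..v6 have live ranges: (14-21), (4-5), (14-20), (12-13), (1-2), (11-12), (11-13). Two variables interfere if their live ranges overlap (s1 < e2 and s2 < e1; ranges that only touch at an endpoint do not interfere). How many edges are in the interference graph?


Check all pairs for overlapping intervals.
Two intervals (s1,e1) and (s2,e2) overlap if s1 < e2 and s2 < e1.
v0 (14-21) vs v1..v6: overlaps v2 -> 1
v1 (4-5) vs v2..v6: overlaps none -> 0
v2 (14-20) vs v3..v6: overlaps none -> 0
v3 (12-13) vs v4..v6: overlaps v6 -> 1
v4 (1-2) vs v5..v6: overlaps none -> 0
v5 (11-12) vs v6: overlaps v6 -> 1
Total overlapping pairs = 1 + 0 + 0 + 1 + 0 + 1 = 3

3


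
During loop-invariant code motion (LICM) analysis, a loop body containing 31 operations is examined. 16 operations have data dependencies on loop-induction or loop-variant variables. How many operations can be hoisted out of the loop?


Invariant candidates = total - loop-dependent
= 31 - 16 = 15

15


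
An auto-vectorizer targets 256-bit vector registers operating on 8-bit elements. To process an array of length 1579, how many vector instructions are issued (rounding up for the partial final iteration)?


Width = 256 / 8 = 32 elements per vector op
Iterations = ceil(1579 / 32) = 50

50
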